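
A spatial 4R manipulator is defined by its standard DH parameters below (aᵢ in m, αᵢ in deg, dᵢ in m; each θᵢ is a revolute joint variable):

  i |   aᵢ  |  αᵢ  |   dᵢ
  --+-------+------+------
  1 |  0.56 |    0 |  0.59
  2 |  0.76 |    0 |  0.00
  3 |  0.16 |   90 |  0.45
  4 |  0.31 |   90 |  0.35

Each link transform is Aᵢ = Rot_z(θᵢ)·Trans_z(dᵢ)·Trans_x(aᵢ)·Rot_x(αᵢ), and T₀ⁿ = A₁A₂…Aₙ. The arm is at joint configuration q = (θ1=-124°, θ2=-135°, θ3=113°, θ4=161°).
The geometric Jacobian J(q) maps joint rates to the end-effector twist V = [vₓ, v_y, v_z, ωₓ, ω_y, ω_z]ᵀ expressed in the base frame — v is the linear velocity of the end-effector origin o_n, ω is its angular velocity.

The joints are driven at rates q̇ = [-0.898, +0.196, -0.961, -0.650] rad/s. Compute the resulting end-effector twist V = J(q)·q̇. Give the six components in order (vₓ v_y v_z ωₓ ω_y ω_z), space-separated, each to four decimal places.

o_n = [-0.5435, 0.6464, 1.1409]
J₁: ẑ×o_n = [-0.6464, -0.5435, 0.0000], ω = ẑ
J2: z=[0.0000, 0.0000, 1.0000] o=[-0.3131, -0.4643, 0.5900] → [-1.1106, -0.2304, 0.0000, 0.0000, 0.0000, 1.0000]
J3: z=[0.0000, 0.0000, 1.0000] o=[-0.4582, 0.2818, 0.5900] → [-0.3646, -0.0854, 0.0000, 0.0000, 0.0000, 1.0000]
J4: z=[-0.5592, 0.8290, 0.0000] o=[-0.5908, 0.1923, 1.0400] → [0.0837, 0.0564, -0.2931, -0.5592, 0.8290, 0.0000]
V = J·q̇ = [0.6588, 0.4883, 0.1905, 0.3635, -0.5389, -1.6630]

0.6588 0.4883 0.1905 0.3635 -0.5389 -1.6630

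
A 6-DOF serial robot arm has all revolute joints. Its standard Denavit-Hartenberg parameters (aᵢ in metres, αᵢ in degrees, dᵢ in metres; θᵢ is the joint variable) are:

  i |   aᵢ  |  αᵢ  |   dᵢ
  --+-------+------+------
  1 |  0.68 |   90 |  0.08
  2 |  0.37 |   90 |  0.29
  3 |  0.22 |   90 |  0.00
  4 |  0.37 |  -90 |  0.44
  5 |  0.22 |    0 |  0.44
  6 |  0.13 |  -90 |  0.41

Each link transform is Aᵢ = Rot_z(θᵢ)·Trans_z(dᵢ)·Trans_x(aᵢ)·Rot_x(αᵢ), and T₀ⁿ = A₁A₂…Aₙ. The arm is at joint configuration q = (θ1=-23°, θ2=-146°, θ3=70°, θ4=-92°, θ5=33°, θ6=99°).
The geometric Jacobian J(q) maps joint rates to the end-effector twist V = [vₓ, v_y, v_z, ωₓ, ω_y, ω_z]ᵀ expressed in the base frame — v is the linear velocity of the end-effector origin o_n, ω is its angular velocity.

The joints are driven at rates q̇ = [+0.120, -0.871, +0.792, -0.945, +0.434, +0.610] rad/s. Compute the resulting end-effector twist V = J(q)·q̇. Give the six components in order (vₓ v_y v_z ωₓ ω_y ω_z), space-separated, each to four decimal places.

o_n = [-0.3060, -1.1772, -0.8578]
J₁: ẑ×o_n = [1.1772, -0.3060, 0.0000], ω = ẑ
J2: z=[-0.3907, -0.9205, 0.0000] o=[0.6259, -0.2657, 0.0800] → [0.8632, -0.3664, -0.5017, -0.3907, -0.9205, 0.0000]
J3: z=[-0.5147, 0.2185, 0.8290] o=[0.2303, -0.4128, -0.1269] → [0.4741, -0.8208, 0.5106, -0.5147, 0.2185, 0.8290]
J4: z=[-0.5835, 0.6192, -0.5255] o=[0.0921, -0.5787, -0.1690] → [-0.7410, -0.1927, 0.5957, -0.5835, 0.6192, -0.5255]
J5: z=[-0.6098, -0.7614, -0.2201] o=[0.0338, -0.3773, -0.7043] → [-0.0592, -0.0188, 0.2291, -0.6098, -0.7614, -0.2201]
J6: z=[-0.6098, -0.7614, -0.2201] o=[-0.0657, -0.8219, -0.8898] → [-0.1026, 0.0724, 0.0337, -0.6098, -0.7614, -0.2201]
V = J·q̇ = [0.3769, -0.1495, 0.3985, -0.1526, -0.4052, 1.0434]

0.3769 -0.1495 0.3985 -0.1526 -0.4052 1.0434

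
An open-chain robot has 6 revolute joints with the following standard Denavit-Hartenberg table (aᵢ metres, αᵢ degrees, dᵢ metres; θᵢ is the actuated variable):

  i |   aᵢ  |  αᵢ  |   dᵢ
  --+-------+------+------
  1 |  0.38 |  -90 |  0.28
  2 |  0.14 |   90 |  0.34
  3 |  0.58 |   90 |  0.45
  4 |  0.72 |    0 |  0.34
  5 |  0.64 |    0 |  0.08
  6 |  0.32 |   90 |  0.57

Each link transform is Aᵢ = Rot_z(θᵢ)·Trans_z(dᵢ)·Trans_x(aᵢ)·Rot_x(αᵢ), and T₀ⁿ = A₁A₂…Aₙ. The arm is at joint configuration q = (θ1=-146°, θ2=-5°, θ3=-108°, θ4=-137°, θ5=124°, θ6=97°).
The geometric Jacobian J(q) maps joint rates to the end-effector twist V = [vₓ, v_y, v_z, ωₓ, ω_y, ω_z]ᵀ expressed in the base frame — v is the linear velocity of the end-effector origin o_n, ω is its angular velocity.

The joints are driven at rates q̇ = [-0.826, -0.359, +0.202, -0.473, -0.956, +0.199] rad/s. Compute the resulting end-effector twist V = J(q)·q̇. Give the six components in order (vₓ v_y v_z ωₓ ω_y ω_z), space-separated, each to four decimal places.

o_n = [0.5212, 0.3875, 0.3237]
J₁: ẑ×o_n = [-0.3875, 0.5212, 0.0000], ω = ẑ
J2: z=[0.5592, -0.8290, 0.0000] o=[-0.3150, -0.2125, 0.2800] → [-0.0363, -0.0245, 1.0288, 0.5592, -0.8290, 0.0000]
J3: z=[0.0723, 0.0487, 0.9962] o=[-0.2405, -0.5724, 0.2922] → [-0.9547, 0.7566, 0.0322, 0.0723, 0.0487, 0.9962]
J4: z=[0.9583, 0.2736, -0.0829] o=[-0.3685, 0.0067, 0.7249] → [-0.0782, 0.3106, 0.1214, 0.9583, 0.2736, -0.0829]
J5: z=[0.9583, 0.2736, -0.0829] o=[0.0675, -0.4300, 0.2217] → [0.0957, -0.1354, 0.6592, 0.9583, 0.2736, -0.0829]
J6: z=[0.9583, 0.2736, -0.0829] o=[-0.0387, 0.1839, 0.0549] → [0.0904, -0.3041, 0.0419, 0.9583, 0.2736, -0.0829]
V = J·q̇ = [0.1038, -0.3469, -1.0422, -1.3648, -0.0291, -0.5228]

0.1038 -0.3469 -1.0422 -1.3648 -0.0291 -0.5228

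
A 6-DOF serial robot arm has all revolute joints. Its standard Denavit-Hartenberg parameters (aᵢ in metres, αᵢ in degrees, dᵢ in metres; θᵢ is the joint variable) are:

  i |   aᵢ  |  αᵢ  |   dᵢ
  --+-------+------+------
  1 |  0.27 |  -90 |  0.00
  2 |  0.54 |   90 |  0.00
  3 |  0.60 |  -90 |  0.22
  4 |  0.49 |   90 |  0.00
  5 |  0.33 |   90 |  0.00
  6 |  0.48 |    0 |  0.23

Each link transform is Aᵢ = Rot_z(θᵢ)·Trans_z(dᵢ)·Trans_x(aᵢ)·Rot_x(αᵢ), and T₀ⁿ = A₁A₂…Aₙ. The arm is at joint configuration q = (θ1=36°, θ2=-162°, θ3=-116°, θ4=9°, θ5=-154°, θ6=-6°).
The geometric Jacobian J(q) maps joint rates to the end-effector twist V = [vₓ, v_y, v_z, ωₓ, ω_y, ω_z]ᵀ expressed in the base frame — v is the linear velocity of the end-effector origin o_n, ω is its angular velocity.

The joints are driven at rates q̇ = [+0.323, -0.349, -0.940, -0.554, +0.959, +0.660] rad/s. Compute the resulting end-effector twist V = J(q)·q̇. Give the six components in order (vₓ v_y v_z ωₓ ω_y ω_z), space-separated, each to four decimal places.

o_n = [0.0359, -0.1828, -0.1214]
J₁: ẑ×o_n = [0.1828, 0.0359, -0.0000], ω = ẑ
J2: z=[-0.5878, 0.8090, 0.0000] o=[0.2184, 0.1587, 0.0000] → [-0.0982, -0.0713, 0.3484, -0.5878, 0.8090, 0.0000]
J3: z=[-0.2500, -0.1816, -0.9511] o=[-0.1971, -0.1432, 0.1669] → [0.0147, -0.2936, 0.0522, -0.2500, -0.1816, -0.9511]
J4: z=[-0.4339, -0.8571, 0.2777] o=[0.2673, -0.4724, -0.1236] → [-0.0824, -0.0633, -0.3240, -0.4339, -0.8571, 0.2777]
J5: z=[-0.1115, -0.2548, -0.9605] o=[0.7054, -0.6918, -0.1163] → [0.4902, 0.6425, -0.2273, -0.1115, -0.2548, -0.9605]
J6: z=[-0.7819, -0.5741, 0.2431] o=[0.5030, -0.4350, -0.1609] → [-0.0840, -0.0826, -0.4653, -0.7819, -0.5741, 0.2431]
V = J·q̇ = [0.5398, 0.9092, -0.5163, 0.0575, -0.2600, 0.3024]

0.5398 0.9092 -0.5163 0.0575 -0.2600 0.3024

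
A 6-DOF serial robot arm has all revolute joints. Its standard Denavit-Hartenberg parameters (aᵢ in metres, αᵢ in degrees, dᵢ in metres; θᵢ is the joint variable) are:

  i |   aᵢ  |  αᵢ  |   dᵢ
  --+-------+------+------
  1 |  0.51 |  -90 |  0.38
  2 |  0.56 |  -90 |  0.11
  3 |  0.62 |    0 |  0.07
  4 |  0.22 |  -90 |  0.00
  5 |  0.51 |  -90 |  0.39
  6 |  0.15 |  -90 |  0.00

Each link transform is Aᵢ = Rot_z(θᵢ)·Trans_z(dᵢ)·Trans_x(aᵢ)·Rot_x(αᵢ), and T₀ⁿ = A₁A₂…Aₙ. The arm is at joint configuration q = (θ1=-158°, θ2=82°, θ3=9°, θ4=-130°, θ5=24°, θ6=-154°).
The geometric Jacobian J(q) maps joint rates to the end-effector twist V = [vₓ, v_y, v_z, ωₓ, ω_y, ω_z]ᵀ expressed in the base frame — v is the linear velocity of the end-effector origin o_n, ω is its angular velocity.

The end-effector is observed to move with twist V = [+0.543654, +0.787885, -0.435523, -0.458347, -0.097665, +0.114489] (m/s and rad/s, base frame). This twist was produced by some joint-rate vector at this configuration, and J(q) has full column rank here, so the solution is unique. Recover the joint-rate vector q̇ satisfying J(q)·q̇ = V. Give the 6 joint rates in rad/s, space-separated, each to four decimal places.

o_n = [-0.4395, -0.9650, -0.8693]
J₁: ẑ×o_n = [0.9650, -0.4395, 0.0000], ω = ẑ
J2: z=[0.3746, -0.9272, 0.0000] o=[-0.4729, -0.1910, 0.3800] → [1.1583, 0.4680, -0.2590, 0.3746, -0.9272, 0.0000]
J3: z=[0.9182, 0.3710, -0.1392] o=[-0.5039, -0.3222, -0.1746] → [-0.3472, 0.6289, -0.6141, 0.9182, 0.3710, -0.1392]
J4: z=[0.9182, 0.3710, -0.1392] o=[-0.5550, -0.2383, -0.7907] → [-0.1303, 0.0561, -0.7101, 0.9182, 0.3710, -0.1392]
J5: z=[0.0823, -0.5222, -0.8488] o=[-0.4697, -0.4072, -0.6785] → [-0.3738, -0.0100, -0.0301, 0.0823, -0.5222, -0.8488]
J6: z=[-0.9964, -0.0266, -0.0803] o=[-0.4475, -1.0456, -0.7430] → [0.0098, -0.1265, -0.0801, -0.9964, -0.0266, -0.0803]
q̇ = J⁺·V = [-0.5980, 0.7640, 0.4570, -0.1280, -0.9850, 0.9690]

-0.5980 0.7640 0.4570 -0.1280 -0.9850 0.9690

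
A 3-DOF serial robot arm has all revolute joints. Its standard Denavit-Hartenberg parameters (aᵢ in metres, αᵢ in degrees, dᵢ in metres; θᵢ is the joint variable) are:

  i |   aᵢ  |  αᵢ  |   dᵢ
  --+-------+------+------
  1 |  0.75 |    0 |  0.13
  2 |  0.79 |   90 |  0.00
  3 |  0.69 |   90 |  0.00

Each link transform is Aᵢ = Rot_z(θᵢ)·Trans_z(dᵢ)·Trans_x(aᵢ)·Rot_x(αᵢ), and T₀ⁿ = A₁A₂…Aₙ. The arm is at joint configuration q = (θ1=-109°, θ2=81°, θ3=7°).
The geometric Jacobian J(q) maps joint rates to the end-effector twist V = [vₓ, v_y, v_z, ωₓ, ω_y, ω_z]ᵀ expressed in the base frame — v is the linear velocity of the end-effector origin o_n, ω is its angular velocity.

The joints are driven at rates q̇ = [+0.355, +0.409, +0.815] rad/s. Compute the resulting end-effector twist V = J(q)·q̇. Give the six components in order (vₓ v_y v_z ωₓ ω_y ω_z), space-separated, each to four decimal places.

o_n = [1.0580, -1.4015, 0.2141]
J₁: ẑ×o_n = [1.4015, 1.0580, -0.0000], ω = ẑ
J2: z=[0.0000, 0.0000, 1.0000] o=[-0.2442, -0.7091, 0.1300] → [0.6924, 1.3022, -0.0000, 0.0000, 0.0000, 1.0000]
J3: z=[-0.4695, -0.8829, 0.0000] o=[0.4534, -1.0800, 0.1300] → [-0.0742, 0.0395, 0.6849, -0.4695, -0.8829, 0.0000]
V = J·q̇ = [0.7202, 0.9404, 0.5582, -0.3826, -0.7196, 0.7640]

0.7202 0.9404 0.5582 -0.3826 -0.7196 0.7640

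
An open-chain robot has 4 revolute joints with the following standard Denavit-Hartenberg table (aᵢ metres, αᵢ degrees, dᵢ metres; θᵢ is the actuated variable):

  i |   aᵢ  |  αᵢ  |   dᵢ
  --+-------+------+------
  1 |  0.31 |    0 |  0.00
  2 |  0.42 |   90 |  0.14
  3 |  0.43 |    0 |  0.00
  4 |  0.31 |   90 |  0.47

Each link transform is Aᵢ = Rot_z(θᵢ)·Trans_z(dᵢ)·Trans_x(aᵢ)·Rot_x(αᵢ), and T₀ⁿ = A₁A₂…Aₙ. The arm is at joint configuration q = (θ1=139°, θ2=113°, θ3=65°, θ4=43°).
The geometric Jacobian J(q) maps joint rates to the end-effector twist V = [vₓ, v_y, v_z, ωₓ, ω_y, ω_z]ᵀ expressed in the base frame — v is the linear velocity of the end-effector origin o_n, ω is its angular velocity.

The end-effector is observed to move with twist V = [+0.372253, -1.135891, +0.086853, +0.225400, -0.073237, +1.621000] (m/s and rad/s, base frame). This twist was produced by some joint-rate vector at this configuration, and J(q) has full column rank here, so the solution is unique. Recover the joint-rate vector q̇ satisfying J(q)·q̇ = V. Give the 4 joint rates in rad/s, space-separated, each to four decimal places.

0.9500 0.6710 0.3530 -0.5900

o_n = [-0.8373, -0.1326, 0.8245]
J₁: ẑ×o_n = [0.1326, -0.8373, 0.0000], ω = ẑ
J2: z=[0.0000, 0.0000, 1.0000] o=[-0.2340, 0.2034, 0.0000] → [0.3359, -0.6033, 0.0000, 0.0000, 0.0000, 1.0000]
J3: z=[-0.9511, 0.3090, 0.0000] o=[-0.3637, -0.1961, 0.1400] → [0.2115, 0.6510, 0.0859, -0.9511, 0.3090, 0.0000]
J4: z=[-0.9511, 0.3090, 0.0000] o=[-0.4199, -0.3689, 0.5297] → [0.0911, 0.2804, -0.0958, -0.9511, 0.3090, 0.0000]
q̇ = J⁺·V = [0.9500, 0.6710, 0.3530, -0.5900]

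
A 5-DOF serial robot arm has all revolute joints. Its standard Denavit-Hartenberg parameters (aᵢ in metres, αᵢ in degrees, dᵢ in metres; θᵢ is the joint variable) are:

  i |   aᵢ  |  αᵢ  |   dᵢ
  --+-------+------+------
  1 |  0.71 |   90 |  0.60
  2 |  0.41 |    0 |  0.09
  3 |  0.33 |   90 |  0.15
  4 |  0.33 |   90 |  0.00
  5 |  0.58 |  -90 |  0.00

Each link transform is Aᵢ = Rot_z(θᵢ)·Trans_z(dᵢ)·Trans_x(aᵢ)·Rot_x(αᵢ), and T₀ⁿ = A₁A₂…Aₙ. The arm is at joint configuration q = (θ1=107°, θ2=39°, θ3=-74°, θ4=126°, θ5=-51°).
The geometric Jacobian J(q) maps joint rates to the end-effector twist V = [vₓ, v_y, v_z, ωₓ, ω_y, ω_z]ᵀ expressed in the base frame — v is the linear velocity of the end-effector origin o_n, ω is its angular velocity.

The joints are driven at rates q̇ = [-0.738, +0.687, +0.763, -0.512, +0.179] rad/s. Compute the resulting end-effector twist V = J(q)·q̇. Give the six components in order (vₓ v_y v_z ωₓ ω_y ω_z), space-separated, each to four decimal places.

o_n = [0.4097, 1.4040, 1.2723]
J₁: ẑ×o_n = [-1.4040, 0.4097, 0.0000], ω = ẑ
J2: z=[0.9563, 0.2924, 0.0000] o=[-0.2076, 0.6790, 0.6000] → [0.1966, -0.6429, 0.5129, 0.9563, 0.2924, 0.0000]
J3: z=[0.9563, 0.2924, 0.0000] o=[-0.2147, 1.0100, 0.8580] → [0.1211, -0.3962, 0.1942, 0.9563, 0.2924, 0.0000]
J4: z=[0.1677, -0.5485, -0.8192] o=[-0.1503, 1.3124, 0.6687] → [-0.2560, -0.5599, 0.3225, 0.1677, -0.5485, -0.8192]
J5: z=[0.3683, 0.8056, -0.4640] o=[0.1515, 1.2385, 0.7800] → [0.4734, -0.3011, -0.1470, 0.3683, 0.8056, -0.4640]
V = J·q̇ = [1.4794, -0.8135, 0.3091, 1.3667, 0.8490, -0.4017]

1.4794 -0.8135 0.3091 1.3667 0.8490 -0.4017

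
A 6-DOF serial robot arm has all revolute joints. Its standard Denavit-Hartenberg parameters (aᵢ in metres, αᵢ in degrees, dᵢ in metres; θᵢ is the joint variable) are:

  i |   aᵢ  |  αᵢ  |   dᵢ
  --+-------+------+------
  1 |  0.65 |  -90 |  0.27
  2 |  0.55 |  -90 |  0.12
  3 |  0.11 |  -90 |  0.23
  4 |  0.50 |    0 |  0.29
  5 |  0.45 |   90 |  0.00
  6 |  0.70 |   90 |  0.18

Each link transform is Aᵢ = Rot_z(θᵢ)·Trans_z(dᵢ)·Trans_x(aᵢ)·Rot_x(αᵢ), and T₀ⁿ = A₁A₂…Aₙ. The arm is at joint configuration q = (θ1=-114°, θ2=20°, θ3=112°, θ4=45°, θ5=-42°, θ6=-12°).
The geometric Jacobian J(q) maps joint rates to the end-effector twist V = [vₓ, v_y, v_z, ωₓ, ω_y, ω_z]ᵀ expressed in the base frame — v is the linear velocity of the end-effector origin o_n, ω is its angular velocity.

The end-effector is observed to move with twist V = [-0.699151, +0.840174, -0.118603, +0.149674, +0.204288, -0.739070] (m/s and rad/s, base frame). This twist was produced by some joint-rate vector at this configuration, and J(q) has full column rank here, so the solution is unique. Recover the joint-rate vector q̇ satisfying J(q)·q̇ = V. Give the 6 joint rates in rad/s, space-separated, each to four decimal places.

-0.6220 0.0310 -0.7810 -0.6330 0.8200 0.9770

o_n = [-1.3952, 0.0994, 0.3365]
J₁: ẑ×o_n = [-0.0994, -1.3952, 0.0000], ω = ẑ
J2: z=[0.9135, -0.4067, 0.0000] o=[-0.2644, -0.5938, 0.2700] → [-0.0270, -0.0607, 0.1733, 0.9135, -0.4067, 0.0000]
J3: z=[0.1391, 0.3125, -0.9397] o=[-0.3650, -1.1148, 0.0819] → [1.2205, 0.9327, 0.4908, 0.1391, 0.3125, -0.9397]
J4: z=[0.6966, 0.6436, 0.3171] o=[-0.4104, -0.9660, -0.1201] → [-0.0440, -0.6304, 1.3760, 0.6966, 0.6436, 0.3171]
J5: z=[0.6966, 0.6436, 0.3171] o=[-0.5064, -0.6428, 0.3493] → [-0.2437, -0.2729, 1.0891, 0.6966, 0.6436, 0.3171]
J6: z=[0.1021, 0.3486, -0.9317] o=[-0.8260, -0.3362, 0.4291] → [0.3736, 0.5398, 0.2429, 0.1021, 0.3486, -0.9317]
q̇ = J⁺·V = [-0.6220, 0.0310, -0.7810, -0.6330, 0.8200, 0.9770]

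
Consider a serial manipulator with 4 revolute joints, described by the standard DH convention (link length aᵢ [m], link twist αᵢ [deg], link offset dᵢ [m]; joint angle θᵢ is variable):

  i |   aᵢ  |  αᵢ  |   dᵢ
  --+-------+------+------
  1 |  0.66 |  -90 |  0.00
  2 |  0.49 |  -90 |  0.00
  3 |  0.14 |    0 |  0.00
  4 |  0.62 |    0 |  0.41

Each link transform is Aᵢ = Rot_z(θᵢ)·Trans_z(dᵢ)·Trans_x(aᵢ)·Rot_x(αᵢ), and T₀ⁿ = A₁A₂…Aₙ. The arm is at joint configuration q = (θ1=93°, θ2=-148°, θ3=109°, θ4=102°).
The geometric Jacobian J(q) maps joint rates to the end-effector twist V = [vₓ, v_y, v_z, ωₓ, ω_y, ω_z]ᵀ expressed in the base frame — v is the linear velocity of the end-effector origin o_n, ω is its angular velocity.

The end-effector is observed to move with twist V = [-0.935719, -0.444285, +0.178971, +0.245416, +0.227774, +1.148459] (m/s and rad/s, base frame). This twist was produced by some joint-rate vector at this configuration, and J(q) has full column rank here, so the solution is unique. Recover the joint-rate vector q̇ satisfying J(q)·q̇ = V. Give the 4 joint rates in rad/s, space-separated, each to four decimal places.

0.8050 -0.2570 -0.5080 0.9130

o_n = [-0.2365, 0.9400, 0.3016]
J₁: ẑ×o_n = [-0.9400, -0.2365, 0.0000], ω = ẑ
J2: z=[-0.9986, -0.0523, 0.0000] o=[-0.0345, 0.6591, 0.0000] → [-0.0158, 0.3012, -0.2911, -0.9986, -0.0523, 0.0000]
J3: z=[-0.0277, 0.5292, 0.8480] o=[-0.0128, 0.2441, 0.2597] → [-0.5679, -0.1885, 0.0991, -0.0277, 0.5292, 0.8480]
J4: z=[-0.0277, 0.5292, 0.8480] o=[0.1174, 0.2896, 0.2355] → [-0.5165, -0.2982, 0.1692, -0.0277, 0.5292, 0.8480]
q̇ = J⁺·V = [0.8050, -0.2570, -0.5080, 0.9130]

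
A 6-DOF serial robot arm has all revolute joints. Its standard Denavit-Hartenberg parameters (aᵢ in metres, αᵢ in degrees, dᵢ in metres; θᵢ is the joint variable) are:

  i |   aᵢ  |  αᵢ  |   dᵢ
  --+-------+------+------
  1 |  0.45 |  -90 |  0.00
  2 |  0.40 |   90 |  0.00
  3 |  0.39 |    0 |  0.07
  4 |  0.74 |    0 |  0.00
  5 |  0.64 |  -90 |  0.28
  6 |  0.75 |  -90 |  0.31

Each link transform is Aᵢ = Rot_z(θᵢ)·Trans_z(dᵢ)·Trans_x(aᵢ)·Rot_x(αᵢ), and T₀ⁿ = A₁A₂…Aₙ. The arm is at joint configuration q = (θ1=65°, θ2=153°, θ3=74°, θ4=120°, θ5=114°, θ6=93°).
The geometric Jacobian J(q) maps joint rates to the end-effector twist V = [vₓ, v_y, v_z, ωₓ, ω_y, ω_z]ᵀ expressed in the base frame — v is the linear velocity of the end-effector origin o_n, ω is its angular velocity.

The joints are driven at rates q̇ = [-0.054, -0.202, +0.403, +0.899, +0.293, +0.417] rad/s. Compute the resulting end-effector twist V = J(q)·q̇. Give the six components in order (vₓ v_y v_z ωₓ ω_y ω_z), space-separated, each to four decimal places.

o_n = [0.0402, -0.1189, 0.1722]
J₁: ẑ×o_n = [0.1189, 0.0402, -0.0000], ω = ẑ
J2: z=[-0.9063, 0.4226, 0.0000] o=[0.1902, 0.4078, 0.0000] → [0.0728, 0.1561, 0.5408, -0.9063, 0.4226, 0.0000]
J3: z=[0.1919, 0.4115, -0.8910] o=[0.0396, 0.0848, -0.1816] → [-0.0359, -0.0685, -0.0393, 0.1919, 0.4115, -0.8910]
J4: z=[0.1919, 0.4115, -0.8910] o=[-0.3273, 0.1853, -0.2928] → [-0.0797, -0.4166, -0.2095, 0.1919, 0.4115, -0.8910]
J5: z=[0.1919, 0.4115, -0.8910] o=[0.1054, 0.6894, 0.0332] → [-0.6630, 0.0314, -0.1283, 0.1919, 0.4115, -0.8910]
J6: z=[-0.8547, -0.3761, -0.3577] o=[0.4678, 0.2733, -0.3952] → [-0.3537, 0.6379, 0.1744, -0.8547, -0.3761, -0.3577]
V = J·q̇ = [-0.4490, -0.1606, -0.2783, 0.1327, 0.4140, -1.6243]

-0.4490 -0.1606 -0.2783 0.1327 0.4140 -1.6243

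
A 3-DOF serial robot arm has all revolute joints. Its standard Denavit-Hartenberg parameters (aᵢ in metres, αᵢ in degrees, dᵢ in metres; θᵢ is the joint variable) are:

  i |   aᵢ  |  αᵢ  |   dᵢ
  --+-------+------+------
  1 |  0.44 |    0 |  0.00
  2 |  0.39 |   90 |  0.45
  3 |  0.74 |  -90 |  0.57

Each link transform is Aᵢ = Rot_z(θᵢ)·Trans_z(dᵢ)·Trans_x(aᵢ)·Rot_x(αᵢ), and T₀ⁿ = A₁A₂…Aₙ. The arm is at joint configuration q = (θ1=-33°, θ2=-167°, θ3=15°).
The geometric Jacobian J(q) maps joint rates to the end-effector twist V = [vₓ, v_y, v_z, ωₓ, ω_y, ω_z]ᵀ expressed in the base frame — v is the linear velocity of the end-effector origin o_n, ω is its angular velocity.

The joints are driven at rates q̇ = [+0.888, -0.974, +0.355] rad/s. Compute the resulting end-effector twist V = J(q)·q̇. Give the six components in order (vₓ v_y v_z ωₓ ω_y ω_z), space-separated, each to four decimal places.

0.3553 0.3769 0.2537 0.1214 0.3336 -0.0860

o_n = [-0.4742, 0.6738, 0.6415]
J₁: ẑ×o_n = [-0.6738, -0.4742, 0.0000], ω = ẑ
J2: z=[0.0000, 0.0000, 1.0000] o=[0.3690, -0.2396, 0.0000] → [-0.9135, -0.8432, 0.0000, 0.0000, 0.0000, 1.0000]
J3: z=[0.3420, 0.9397, 0.0000] o=[0.0025, -0.1063, 0.4500] → [0.1800, -0.0655, 0.7148, 0.3420, 0.9397, 0.0000]
V = J·q̇ = [0.3553, 0.3769, 0.2537, 0.1214, 0.3336, -0.0860]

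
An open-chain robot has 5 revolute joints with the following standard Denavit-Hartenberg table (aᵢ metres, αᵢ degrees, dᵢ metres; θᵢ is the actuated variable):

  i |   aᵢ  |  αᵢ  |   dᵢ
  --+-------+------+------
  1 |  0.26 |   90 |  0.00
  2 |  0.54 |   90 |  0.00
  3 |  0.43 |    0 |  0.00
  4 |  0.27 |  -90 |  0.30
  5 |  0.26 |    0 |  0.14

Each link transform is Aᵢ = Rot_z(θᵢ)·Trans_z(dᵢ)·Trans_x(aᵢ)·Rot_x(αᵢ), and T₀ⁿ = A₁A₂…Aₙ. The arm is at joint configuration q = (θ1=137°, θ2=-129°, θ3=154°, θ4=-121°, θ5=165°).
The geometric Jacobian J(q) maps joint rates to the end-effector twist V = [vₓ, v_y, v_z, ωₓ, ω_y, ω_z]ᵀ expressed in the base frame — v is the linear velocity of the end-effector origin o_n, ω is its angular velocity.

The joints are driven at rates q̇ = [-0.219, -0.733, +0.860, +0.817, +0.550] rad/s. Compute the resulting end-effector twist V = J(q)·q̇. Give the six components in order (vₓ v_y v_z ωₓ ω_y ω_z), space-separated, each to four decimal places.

-0.4045 -0.2372 0.5789 0.6300 -0.9590 1.0692

o_n = [0.2006, 0.2453, 0.0741]
J₁: ẑ×o_n = [-0.2453, 0.2006, 0.0000], ω = ẑ
J2: z=[0.6820, 0.7314, 0.0000] o=[-0.1902, 0.1773, 0.0000] → [0.0542, -0.0505, -0.2394, 0.6820, 0.7314, 0.0000]
J3: z=[0.5684, -0.5300, 0.6293] o=[0.0584, -0.0544, -0.4197] → [-0.4503, -0.1911, 0.2457, 0.5684, -0.5300, 0.6293]
J4: z=[0.5684, -0.5300, 0.6293] o=[0.0091, 0.2493, -0.1193] → [-0.1000, 0.0106, 0.0992, 0.5684, -0.5300, 0.6293]
J5: z=[0.3213, 0.8471, 0.4233] o=[0.3841, 0.1006, -0.1065] → [0.0918, -0.1357, 0.2019, 0.3213, 0.8471, 0.4233]
V = J·q̇ = [-0.4045, -0.2372, 0.5789, 0.6300, -0.9590, 1.0692]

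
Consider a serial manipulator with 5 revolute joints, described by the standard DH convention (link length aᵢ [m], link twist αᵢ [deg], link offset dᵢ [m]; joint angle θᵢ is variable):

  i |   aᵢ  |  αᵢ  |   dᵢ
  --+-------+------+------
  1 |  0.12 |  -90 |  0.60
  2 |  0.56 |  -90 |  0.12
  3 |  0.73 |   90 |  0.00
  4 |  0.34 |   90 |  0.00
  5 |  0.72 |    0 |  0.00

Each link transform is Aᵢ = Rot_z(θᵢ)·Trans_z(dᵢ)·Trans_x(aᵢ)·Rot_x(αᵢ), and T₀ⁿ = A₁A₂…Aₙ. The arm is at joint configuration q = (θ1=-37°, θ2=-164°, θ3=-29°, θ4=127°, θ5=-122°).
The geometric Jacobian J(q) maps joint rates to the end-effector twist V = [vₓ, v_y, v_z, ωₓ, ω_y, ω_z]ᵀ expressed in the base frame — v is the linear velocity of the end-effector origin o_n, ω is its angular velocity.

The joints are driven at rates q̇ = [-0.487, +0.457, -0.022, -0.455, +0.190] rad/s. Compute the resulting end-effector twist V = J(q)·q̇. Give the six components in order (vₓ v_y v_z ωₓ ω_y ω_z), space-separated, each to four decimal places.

0.5118 0.3310 0.7387 -0.1711 0.2950 -0.3008

o_n = [-1.1045, 0.7722, 0.9861]
J₁: ẑ×o_n = [-0.7722, -1.1045, 0.0000], ω = ẑ
J2: z=[0.6018, 0.7986, 0.0000] o=[0.0958, -0.0722, 0.6000] → [0.3083, -0.2323, 1.4668, 0.6018, 0.7986, 0.0000]
J3: z=[0.2201, -0.1659, 0.9613] o=[-0.2619, 0.3476, 0.7544] → [-0.4466, -0.8610, -0.0463, 0.2201, -0.1659, 0.9613]
J4: z=[0.8985, 0.4180, -0.1336] o=[-0.5390, 0.9996, 0.9303] → [-0.0071, 0.0255, 0.0320, 0.8985, 0.4180, -0.1336]
J5: z=[-0.1707, 0.6135, 0.7710] o=[-0.4016, 0.7718, 1.1420] → [-0.0960, -0.5686, 0.4312, -0.1707, 0.6135, 0.7710]
V = J·q̇ = [0.5118, 0.3310, 0.7387, -0.1711, 0.2950, -0.3008]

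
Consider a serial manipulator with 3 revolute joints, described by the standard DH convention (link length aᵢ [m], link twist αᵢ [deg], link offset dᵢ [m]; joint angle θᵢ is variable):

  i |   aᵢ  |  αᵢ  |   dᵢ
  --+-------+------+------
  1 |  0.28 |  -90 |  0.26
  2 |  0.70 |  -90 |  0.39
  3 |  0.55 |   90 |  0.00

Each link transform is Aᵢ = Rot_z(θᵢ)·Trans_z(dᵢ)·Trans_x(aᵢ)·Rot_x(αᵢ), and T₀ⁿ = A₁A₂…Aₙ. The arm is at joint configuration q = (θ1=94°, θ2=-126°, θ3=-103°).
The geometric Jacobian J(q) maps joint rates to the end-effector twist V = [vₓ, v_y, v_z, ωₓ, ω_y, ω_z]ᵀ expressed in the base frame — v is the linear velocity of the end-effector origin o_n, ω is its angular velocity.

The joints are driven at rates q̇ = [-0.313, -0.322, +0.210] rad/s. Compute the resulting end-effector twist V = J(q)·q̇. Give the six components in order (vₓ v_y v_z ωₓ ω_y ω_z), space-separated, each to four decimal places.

o_n = [-0.9196, -0.1232, 0.7262]
J₁: ẑ×o_n = [0.1232, -0.9196, 0.0000], ω = ẑ
J2: z=[-0.9976, -0.0698, 0.0000] o=[-0.0195, 0.2793, 0.2600] → [-0.0325, 0.4651, 0.3387, -0.9976, -0.0698, 0.0000]
J3: z=[-0.0564, 0.8070, 0.5878] o=[-0.3799, -0.1583, 0.8263] → [-0.1014, -0.3229, 0.4336, -0.0564, 0.8070, 0.5878]
V = J·q̇ = [-0.0494, 0.0703, -0.0180, 0.3094, 0.1919, -0.1896]

-0.0494 0.0703 -0.0180 0.3094 0.1919 -0.1896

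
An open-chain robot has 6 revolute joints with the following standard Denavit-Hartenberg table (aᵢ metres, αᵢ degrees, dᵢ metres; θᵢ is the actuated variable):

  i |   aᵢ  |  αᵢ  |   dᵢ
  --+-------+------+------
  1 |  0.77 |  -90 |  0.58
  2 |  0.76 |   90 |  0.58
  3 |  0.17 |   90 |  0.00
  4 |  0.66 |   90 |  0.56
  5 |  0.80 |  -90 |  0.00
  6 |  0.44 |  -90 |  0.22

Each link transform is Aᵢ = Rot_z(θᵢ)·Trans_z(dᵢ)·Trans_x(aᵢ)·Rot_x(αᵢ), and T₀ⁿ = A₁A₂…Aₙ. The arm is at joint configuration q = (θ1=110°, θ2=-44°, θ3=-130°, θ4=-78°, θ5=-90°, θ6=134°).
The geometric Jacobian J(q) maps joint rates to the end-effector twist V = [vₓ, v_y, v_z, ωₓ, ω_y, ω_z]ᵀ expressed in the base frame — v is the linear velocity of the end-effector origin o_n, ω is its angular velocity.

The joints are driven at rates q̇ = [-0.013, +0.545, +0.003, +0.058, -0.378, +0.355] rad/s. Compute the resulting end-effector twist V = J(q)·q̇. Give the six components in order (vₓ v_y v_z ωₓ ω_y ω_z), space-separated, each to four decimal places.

0.0349 -0.3100 -0.2469 -0.2099 -0.1323 -0.4330

o_n = [-0.6298, 1.3951, 0.2053]
J₁: ẑ×o_n = [-1.3951, -0.6298, 0.0000], ω = ẑ
J2: z=[-0.9397, -0.3420, 0.0000] o=[-0.2634, 0.7236, 0.5800] → [0.1282, -0.3521, -0.7564, -0.9397, -0.3420, 0.0000]
J3: z=[0.2376, -0.6528, 0.7193] o=[-0.9954, 1.0389, 1.1079] → [0.3330, 0.4774, 0.3233, 0.2376, -0.6528, 0.7193]
J4: z=[-0.4156, -0.7377, -0.5321] o=[-0.8461, 1.0096, 1.0320] → [0.8150, -0.4587, -0.0007, -0.4156, -0.7377, -0.5321]
J5: z=[-0.9082, 0.3044, 0.2872] o=[-1.1117, 0.9942, 0.2084] → [-0.1161, 0.1356, -0.5108, -0.9082, 0.3044, 0.2872]
J6: z=[-0.0499, 0.6026, -0.7965] o=[-0.7793, 1.5844, 0.6341] → [-0.4091, -0.1404, -0.0806, -0.0499, 0.6026, -0.7965]
V = J·q̇ = [0.0349, -0.3100, -0.2469, -0.2099, -0.1323, -0.4330]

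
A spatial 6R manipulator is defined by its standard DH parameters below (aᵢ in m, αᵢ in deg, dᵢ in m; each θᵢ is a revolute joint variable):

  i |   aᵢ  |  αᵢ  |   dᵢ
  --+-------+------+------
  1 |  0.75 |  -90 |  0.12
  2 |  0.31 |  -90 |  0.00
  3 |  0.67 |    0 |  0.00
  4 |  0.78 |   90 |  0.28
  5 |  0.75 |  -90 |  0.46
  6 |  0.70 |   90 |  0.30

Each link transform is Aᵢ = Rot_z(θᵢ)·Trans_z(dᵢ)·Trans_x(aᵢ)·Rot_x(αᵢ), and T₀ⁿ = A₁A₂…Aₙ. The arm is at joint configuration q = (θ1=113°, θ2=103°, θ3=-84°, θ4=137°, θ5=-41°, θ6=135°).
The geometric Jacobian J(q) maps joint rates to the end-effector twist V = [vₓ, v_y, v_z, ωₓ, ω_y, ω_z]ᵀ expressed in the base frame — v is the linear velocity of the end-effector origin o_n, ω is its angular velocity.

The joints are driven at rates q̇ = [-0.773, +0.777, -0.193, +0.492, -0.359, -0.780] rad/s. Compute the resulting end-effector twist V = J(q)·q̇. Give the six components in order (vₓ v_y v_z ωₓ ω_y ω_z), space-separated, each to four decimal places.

o_n = [0.1945, 0.2804, -0.8325]
J₁: ẑ×o_n = [-0.2804, 0.1945, 0.0000], ω = ẑ
J2: z=[-0.9205, -0.3907, 0.0000] o=[-0.2930, 0.6904, 0.1200] → [0.3722, -0.8767, 0.5679, -0.9205, -0.3907, 0.0000]
J3: z=[0.3807, -0.8969, 0.2250] o=[-0.2658, 0.6262, -0.1821] → [0.6611, 0.3512, 0.2812, 0.3807, -0.8969, 0.2250]
J4: z=[0.3807, -0.8969, 0.2250] o=[-0.8730, 0.3513, -0.2503] → [0.5381, 0.4618, 0.9304, 0.3807, -0.8969, 0.2250]
J5: z=[-0.4838, -0.4005, -0.7782] o=[-0.1517, 0.2464, -0.6447] → [0.1016, -0.3602, 0.1222, -0.4838, -0.4005, -0.7782]
J6: z=[0.8043, -0.5539, -0.2149] o=[-0.1155, 0.6096, -1.4453] → [-0.4102, -0.5595, -0.0931, 0.8043, -0.5539, -0.2149]
V = J·q̇ = [0.9265, -0.1064, 0.8735, -1.0551, 0.0041, -0.2587]

0.9265 -0.1064 0.8735 -1.0551 0.0041 -0.2587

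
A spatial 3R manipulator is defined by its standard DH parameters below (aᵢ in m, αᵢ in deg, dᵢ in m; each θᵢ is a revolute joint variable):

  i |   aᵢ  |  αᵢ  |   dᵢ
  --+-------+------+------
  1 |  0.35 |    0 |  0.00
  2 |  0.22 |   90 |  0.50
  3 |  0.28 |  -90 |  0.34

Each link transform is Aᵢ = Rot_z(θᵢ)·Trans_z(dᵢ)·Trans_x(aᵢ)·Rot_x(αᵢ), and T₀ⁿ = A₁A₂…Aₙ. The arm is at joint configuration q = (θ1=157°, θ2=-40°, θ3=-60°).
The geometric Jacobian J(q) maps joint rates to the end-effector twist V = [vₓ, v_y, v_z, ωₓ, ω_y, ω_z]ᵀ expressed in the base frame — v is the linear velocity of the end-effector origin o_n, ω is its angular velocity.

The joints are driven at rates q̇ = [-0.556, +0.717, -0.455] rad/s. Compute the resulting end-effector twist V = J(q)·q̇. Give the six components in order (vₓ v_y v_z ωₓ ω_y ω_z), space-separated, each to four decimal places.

o_n = [-0.1827, 0.6119, 0.2575]
J₁: ẑ×o_n = [-0.6119, -0.1827, 0.0000], ω = ẑ
J2: z=[0.0000, 0.0000, 1.0000] o=[-0.3222, 0.1368, 0.0000] → [-0.4751, 0.1395, 0.0000, 0.0000, 0.0000, 1.0000]
J3: z=[0.8910, 0.4540, 0.0000] o=[-0.4221, 0.3328, 0.5000] → [-0.1101, 0.2161, 0.1400, 0.8910, 0.4540, 0.0000]
V = J·q̇ = [0.0496, 0.1033, -0.0637, -0.4054, -0.2066, 0.1610]

0.0496 0.1033 -0.0637 -0.4054 -0.2066 0.1610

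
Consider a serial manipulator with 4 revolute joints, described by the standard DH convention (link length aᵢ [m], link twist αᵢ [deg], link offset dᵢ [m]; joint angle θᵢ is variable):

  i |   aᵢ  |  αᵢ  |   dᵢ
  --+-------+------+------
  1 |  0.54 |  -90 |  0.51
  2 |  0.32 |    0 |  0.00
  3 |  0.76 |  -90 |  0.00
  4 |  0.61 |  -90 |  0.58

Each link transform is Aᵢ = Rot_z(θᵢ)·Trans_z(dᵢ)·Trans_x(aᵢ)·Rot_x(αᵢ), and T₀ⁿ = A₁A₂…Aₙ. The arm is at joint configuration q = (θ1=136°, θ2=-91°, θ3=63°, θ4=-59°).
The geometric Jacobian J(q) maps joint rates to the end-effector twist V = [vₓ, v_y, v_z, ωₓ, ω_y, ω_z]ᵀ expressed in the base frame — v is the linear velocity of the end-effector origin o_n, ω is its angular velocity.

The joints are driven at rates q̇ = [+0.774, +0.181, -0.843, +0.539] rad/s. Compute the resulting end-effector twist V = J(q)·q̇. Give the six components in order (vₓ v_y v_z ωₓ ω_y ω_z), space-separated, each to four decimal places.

-0.7593 -0.9198 0.9414 0.2778 0.6520 0.2981

o_n = [-1.6258, 0.8431, 0.8221]
J₁: ẑ×o_n = [-0.8431, -1.6258, 0.0000], ω = ẑ
J2: z=[-0.6947, -0.7193, 0.0000] o=[-0.3884, 0.3751, 0.5100] → [-0.2245, 0.2168, -1.2151, -0.6947, -0.7193, 0.0000]
J3: z=[-0.6947, -0.7193, 0.0000] o=[-0.3844, 0.3712, 0.8300] → [0.0056, -0.0054, -1.2207, -0.6947, -0.7193, 0.0000]
J4: z=[-0.3377, 0.3261, -0.8829] o=[-0.8671, 0.8374, 1.1867] → [-0.1139, 0.5467, 0.2455, -0.3377, 0.3261, -0.8829]
V = J·q̇ = [-0.7593, -0.9198, 0.9414, 0.2778, 0.6520, 0.2981]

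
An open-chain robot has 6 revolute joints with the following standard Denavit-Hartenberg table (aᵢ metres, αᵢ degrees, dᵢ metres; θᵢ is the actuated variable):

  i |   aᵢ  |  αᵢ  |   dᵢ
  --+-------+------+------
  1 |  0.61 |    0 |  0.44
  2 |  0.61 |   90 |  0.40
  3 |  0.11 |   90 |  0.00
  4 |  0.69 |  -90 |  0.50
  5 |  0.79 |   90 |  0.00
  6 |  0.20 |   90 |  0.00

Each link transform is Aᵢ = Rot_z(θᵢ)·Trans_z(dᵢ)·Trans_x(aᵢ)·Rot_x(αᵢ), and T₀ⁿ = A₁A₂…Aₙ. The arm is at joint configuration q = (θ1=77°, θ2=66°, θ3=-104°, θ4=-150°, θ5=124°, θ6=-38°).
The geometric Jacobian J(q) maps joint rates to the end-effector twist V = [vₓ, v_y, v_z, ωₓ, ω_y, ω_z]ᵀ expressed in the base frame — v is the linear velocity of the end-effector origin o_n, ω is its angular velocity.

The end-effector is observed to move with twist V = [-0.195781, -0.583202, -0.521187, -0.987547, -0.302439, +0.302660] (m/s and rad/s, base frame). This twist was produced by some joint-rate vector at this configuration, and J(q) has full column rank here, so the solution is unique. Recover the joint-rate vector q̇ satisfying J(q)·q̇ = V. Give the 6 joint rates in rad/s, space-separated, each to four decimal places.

0.7600 0.2800 -0.0880 -0.8470 0.9320 -0.1430

o_n = [-0.5727, 1.1626, 0.8585]
J₁: ẑ×o_n = [-1.1626, -0.5727, 0.0000], ω = ẑ
J2: z=[0.0000, 0.0000, 1.0000] o=[0.1372, 0.5944, 0.4400] → [-0.5682, -0.7099, 0.0000, 0.0000, 0.0000, 1.0000]
J3: z=[0.6018, 0.7986, 0.0000] o=[-0.3499, 0.9615, 0.8400] → [0.0147, -0.0111, 0.2989, 0.6018, 0.7986, 0.0000]
J4: z=[0.7749, -0.5839, 0.2419] o=[-0.3287, 0.9455, 0.7333] → [-0.1256, -0.1560, 0.0258, 0.7749, -0.5839, 0.2419]
J5: z=[-0.4246, -0.7644, -0.4851] o=[-0.2643, 0.4650, 1.4340] → [0.7785, -0.0948, -0.5319, -0.4246, -0.7644, -0.4851]
J6: z=[-0.8215, 0.1000, 0.5614] o=[-0.5650, 0.9681, 0.9044] → [-0.1138, -0.0421, -0.1590, -0.8215, 0.1000, 0.5614]
q̇ = J⁺·V = [0.7600, 0.2800, -0.0880, -0.8470, 0.9320, -0.1430]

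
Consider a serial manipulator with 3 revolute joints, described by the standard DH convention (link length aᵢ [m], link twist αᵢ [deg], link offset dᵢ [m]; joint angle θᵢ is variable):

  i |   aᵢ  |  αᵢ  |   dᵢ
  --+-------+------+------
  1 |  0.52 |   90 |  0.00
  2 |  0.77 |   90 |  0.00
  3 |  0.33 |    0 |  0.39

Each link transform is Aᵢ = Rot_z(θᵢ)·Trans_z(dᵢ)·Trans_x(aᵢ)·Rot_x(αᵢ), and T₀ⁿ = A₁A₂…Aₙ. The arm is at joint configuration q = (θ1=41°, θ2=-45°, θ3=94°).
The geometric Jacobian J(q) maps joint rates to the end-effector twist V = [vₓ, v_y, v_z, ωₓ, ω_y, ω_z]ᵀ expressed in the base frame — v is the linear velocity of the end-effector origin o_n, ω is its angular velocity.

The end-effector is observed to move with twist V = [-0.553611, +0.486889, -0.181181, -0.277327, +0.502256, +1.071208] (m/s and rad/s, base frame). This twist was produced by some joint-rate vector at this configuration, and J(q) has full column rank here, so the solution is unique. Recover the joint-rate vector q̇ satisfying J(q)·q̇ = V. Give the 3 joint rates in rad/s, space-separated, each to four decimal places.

o_n = [0.7989, 0.2583, -0.8040]
J₁: ẑ×o_n = [-0.2583, 0.7989, 0.0000], ω = ẑ
J2: z=[0.6561, -0.7547, 0.0000] o=[0.3924, 0.3412, 0.0000] → [0.6068, 0.5274, 0.2524, 0.6561, -0.7547, 0.0000]
J3: z=[-0.5337, -0.4639, -0.7071] o=[0.8034, 0.6984, -0.5445] → [-0.1908, -0.1353, 0.2328, -0.5337, -0.4639, -0.7071]
q̇ = J⁺·V = [0.9510, -0.5610, -0.1700]

0.9510 -0.5610 -0.1700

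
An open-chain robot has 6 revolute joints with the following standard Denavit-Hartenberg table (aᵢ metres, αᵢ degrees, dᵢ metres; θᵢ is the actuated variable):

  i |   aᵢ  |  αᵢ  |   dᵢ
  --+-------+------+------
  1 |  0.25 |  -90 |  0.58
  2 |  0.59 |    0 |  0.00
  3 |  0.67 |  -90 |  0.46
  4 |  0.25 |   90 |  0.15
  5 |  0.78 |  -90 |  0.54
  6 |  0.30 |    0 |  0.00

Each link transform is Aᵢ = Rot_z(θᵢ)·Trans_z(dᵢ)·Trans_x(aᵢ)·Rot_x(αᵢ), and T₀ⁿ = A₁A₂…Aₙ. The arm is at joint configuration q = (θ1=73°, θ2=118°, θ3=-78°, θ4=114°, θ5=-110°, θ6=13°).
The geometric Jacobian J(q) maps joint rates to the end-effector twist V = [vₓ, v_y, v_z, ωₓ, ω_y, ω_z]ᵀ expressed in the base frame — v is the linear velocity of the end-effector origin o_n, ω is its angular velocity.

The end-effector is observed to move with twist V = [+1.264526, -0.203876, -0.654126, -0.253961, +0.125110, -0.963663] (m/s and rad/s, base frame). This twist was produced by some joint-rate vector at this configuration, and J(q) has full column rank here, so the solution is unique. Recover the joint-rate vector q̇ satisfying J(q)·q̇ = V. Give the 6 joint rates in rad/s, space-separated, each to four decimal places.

-0.4980 -0.2670 0.8680 0.3850 0.4360 0.1680

o_n = [0.0526, 1.4527, -0.0226]
J₁: ẑ×o_n = [-1.4527, 0.0526, 0.0000], ω = ẑ
J2: z=[-0.9563, 0.2924, 0.0000] o=[0.0731, 0.2391, 0.5800] → [-0.1762, -0.5763, -1.1546, -0.9563, 0.2924, 0.0000]
J3: z=[-0.9563, 0.2924, 0.0000] o=[-0.0079, -0.0258, 0.0591] → [-0.0239, -0.0781, -1.4316, -0.9563, 0.2924, 0.0000]
J4: z=[-0.1879, -0.6147, -0.7660] o=[-0.2977, 0.5995, -0.3716] → [0.4391, -0.2027, 0.0550, -0.1879, -0.6147, -0.7660]
J5: z=[0.5936, 0.5503, -0.5872] o=[-0.1303, 0.3660, -0.4212] → [0.8574, -0.3439, 0.5444, 0.5936, 0.5503, -0.5872]
J6: z=[0.7996, -0.3207, 0.5077] o=[0.1192, 1.2645, -0.2465] → [-0.1674, -0.2129, 0.1291, 0.7996, -0.3207, 0.5077]
q̇ = J⁺·V = [-0.4980, -0.2670, 0.8680, 0.3850, 0.4360, 0.1680]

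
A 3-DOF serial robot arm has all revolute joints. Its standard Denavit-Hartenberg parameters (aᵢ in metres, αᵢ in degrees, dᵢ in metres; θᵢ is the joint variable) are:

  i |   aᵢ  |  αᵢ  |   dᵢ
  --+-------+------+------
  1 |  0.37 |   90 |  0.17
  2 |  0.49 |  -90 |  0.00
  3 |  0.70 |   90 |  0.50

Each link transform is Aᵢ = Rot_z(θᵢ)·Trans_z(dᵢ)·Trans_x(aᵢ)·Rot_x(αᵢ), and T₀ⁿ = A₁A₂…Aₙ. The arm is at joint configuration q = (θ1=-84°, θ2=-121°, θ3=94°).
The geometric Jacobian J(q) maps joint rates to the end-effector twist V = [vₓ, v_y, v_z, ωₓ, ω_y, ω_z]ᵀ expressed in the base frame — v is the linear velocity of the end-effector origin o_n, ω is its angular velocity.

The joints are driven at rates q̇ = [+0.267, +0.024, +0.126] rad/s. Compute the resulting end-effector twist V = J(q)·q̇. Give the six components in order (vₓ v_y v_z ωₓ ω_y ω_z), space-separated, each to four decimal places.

o_n = [0.7542, -0.4952, -0.4657]
J₁: ẑ×o_n = [0.4952, 0.7542, -0.0000], ω = ẑ
J2: z=[-0.9945, -0.1045, 0.0000] o=[0.0387, -0.3680, 0.1700] → [0.0664, -0.6322, 0.2014, -0.9945, -0.1045, 0.0000]
J3: z=[0.0896, -0.8525, -0.5150] o=[0.0123, -0.1170, -0.2500] → [-0.0110, -0.3628, 0.5986, 0.0896, -0.8525, -0.5150]
V = J·q̇ = [0.1324, 0.1405, 0.0803, -0.0126, -0.1099, 0.2021]

0.1324 0.1405 0.0803 -0.0126 -0.1099 0.2021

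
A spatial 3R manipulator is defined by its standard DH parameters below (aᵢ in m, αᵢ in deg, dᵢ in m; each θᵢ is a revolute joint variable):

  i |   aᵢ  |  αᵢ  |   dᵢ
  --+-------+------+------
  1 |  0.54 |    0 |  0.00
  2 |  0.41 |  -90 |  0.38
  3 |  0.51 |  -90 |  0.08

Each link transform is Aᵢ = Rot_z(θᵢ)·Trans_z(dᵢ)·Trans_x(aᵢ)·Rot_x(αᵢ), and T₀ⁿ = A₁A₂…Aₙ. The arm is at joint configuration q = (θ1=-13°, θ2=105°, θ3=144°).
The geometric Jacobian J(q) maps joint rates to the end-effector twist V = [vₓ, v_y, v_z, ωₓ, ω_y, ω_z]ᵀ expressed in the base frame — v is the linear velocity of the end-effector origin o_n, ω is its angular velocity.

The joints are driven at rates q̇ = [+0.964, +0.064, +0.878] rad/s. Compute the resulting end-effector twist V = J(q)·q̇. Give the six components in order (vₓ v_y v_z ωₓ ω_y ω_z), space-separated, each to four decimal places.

o_n = [0.4463, -0.1269, 0.0802]
J₁: ẑ×o_n = [0.1269, 0.4463, -0.0000], ω = ẑ
J2: z=[0.0000, 0.0000, 1.0000] o=[0.5262, -0.1215, 0.0000] → [0.0054, -0.0799, 0.0000, 0.0000, 0.0000, 1.0000]
J3: z=[-0.9994, -0.0349, 0.0000] o=[0.5119, 0.2883, 0.3800] → [0.0105, -0.2996, 0.4126, -0.9994, -0.0349, 0.0000]
V = J·q̇ = [0.1318, 0.1621, 0.3623, -0.8775, -0.0306, 1.0280]

0.1318 0.1621 0.3623 -0.8775 -0.0306 1.0280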